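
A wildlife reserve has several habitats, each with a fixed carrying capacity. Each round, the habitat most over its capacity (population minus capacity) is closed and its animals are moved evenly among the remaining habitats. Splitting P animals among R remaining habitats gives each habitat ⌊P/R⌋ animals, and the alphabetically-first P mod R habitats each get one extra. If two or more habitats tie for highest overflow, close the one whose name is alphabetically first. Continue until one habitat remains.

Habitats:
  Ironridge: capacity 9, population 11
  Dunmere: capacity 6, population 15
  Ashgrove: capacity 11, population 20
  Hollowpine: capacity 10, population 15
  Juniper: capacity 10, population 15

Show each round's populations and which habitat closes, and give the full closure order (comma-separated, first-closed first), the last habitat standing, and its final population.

Closure order: Ashgrove, Dunmere, Hollowpine, Juniper
Last habitat: Ironridge with 76 animals

Round 1: Ashgrove=20 Dunmere=15 Hollowpine=15 Ironridge=11 Juniper=15 → close Ashgrove (overflow 9)
  20÷4 = 5 each, +1 to first 0
Round 2: Dunmere=20 Hollowpine=20 Ironridge=16 Juniper=20 → close Dunmere (overflow 14)
  20÷3 = 6 each, +1 to first 2
Round 3: Hollowpine=27 Ironridge=23 Juniper=26 → close Hollowpine (overflow 17)
  27÷2 = 13 each, +1 to first 1
Round 4: Ironridge=37 Juniper=39 → close Juniper (overflow 29)
  39÷1 = 39 each, +1 to first 0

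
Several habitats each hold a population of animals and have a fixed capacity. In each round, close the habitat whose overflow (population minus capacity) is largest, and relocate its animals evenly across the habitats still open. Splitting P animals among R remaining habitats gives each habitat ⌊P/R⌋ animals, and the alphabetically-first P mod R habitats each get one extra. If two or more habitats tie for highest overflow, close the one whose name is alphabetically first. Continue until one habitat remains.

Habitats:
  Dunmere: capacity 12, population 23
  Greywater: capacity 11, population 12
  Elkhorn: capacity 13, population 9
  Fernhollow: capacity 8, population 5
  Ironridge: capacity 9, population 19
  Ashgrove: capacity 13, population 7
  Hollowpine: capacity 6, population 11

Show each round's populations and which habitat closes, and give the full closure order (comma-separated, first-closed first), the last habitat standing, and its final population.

Round 1: Ashgrove=7 Dunmere=23 Elkhorn=9 Fernhollow=5 Greywater=12 Hollowpine=11 Ironridge=19 → close Dunmere (overflow 11)
  23÷6 = 3 each, +1 to first 5
Round 2: Ashgrove=11 Elkhorn=13 Fernhollow=9 Greywater=16 Hollowpine=15 Ironridge=22 → close Ironridge (overflow 13)
  22÷5 = 4 each, +1 to first 2
Round 3: Ashgrove=16 Elkhorn=18 Fernhollow=13 Greywater=20 Hollowpine=19 → close Hollowpine (overflow 13)
  19÷4 = 4 each, +1 to first 3
Round 4: Ashgrove=21 Elkhorn=23 Fernhollow=18 Greywater=24 → close Greywater (overflow 13)
  24÷3 = 8 each, +1 to first 0
Round 5: Ashgrove=29 Elkhorn=31 Fernhollow=26 → close Elkhorn (overflow 18)
  31÷2 = 15 each, +1 to first 1
Round 6: Ashgrove=45 Fernhollow=41 → close Fernhollow (overflow 33)
  41÷1 = 41 each, +1 to first 0

Closure order: Dunmere, Ironridge, Hollowpine, Greywater, Elkhorn, Fernhollow
Last habitat: Ashgrove with 86 animals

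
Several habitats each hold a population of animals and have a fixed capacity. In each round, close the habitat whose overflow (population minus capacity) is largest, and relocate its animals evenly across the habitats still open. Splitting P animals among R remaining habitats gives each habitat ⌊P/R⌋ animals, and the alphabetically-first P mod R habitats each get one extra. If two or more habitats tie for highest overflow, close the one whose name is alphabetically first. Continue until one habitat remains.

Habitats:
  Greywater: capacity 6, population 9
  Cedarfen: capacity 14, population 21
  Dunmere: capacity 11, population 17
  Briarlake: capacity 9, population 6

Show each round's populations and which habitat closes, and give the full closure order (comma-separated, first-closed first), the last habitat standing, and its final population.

Round 1: Briarlake=6 Cedarfen=21 Dunmere=17 Greywater=9 → close Cedarfen (overflow 7)
  21÷3 = 7 each, +1 to first 0
Round 2: Briarlake=13 Dunmere=24 Greywater=16 → close Dunmere (overflow 13)
  24÷2 = 12 each, +1 to first 0
Round 3: Briarlake=25 Greywater=28 → close Greywater (overflow 22)
  28÷1 = 28 each, +1 to first 0

Closure order: Cedarfen, Dunmere, Greywater
Last habitat: Briarlake with 53 animals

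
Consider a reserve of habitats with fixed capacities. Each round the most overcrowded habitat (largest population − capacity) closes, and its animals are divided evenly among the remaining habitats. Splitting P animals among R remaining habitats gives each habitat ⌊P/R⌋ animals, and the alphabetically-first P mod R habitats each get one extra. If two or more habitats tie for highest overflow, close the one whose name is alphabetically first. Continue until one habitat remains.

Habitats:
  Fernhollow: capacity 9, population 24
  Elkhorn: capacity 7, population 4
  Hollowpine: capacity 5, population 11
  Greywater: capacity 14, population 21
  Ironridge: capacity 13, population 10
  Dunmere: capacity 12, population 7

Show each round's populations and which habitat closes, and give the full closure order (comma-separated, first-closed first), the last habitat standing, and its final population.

Round 1: Dunmere=7 Elkhorn=4 Fernhollow=24 Greywater=21 Hollowpine=11 Ironridge=10 → close Fernhollow (overflow 15)
  24÷5 = 4 each, +1 to first 4
Round 2: Dunmere=12 Elkhorn=9 Greywater=26 Hollowpine=16 Ironridge=14 → close Greywater (overflow 12)
  26÷4 = 6 each, +1 to first 2
Round 3: Dunmere=19 Elkhorn=16 Hollowpine=22 Ironridge=20 → close Hollowpine (overflow 17)
  22÷3 = 7 each, +1 to first 1
Round 4: Dunmere=27 Elkhorn=23 Ironridge=27 → close Elkhorn (overflow 16)
  23÷2 = 11 each, +1 to first 1
Round 5: Dunmere=39 Ironridge=38 → close Dunmere (overflow 27)
  39÷1 = 39 each, +1 to first 0

Closure order: Fernhollow, Greywater, Hollowpine, Elkhorn, Dunmere
Last habitat: Ironridge with 77 animals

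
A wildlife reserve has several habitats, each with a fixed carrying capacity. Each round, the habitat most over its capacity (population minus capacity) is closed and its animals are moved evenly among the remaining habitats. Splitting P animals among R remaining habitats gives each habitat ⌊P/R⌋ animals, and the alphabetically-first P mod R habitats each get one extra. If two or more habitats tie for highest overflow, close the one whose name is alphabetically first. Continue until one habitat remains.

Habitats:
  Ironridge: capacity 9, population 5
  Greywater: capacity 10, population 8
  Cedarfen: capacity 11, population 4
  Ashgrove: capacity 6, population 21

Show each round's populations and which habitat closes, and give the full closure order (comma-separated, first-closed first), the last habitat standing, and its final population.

Round 1: Ashgrove=21 Cedarfen=4 Greywater=8 Ironridge=5 → close Ashgrove (overflow 15)
  21÷3 = 7 each, +1 to first 0
Round 2: Cedarfen=11 Greywater=15 Ironridge=12 → close Greywater (overflow 5)
  15÷2 = 7 each, +1 to first 1
Round 3: Cedarfen=19 Ironridge=19 → close Ironridge (overflow 10)
  19÷1 = 19 each, +1 to first 0

Closure order: Ashgrove, Greywater, Ironridge
Last habitat: Cedarfen with 38 animals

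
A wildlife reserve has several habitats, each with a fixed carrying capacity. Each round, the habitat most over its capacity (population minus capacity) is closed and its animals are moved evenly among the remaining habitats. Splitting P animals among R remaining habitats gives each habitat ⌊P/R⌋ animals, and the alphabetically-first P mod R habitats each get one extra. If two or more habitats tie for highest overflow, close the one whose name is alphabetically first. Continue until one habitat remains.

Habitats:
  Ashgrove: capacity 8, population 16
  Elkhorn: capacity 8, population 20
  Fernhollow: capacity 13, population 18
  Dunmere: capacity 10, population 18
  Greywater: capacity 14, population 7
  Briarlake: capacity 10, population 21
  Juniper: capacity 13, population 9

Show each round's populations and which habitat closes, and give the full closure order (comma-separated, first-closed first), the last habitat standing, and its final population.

Round 1: Ashgrove=16 Briarlake=21 Dunmere=18 Elkhorn=20 Fernhollow=18 Greywater=7 Juniper=9 → close Elkhorn (overflow 12)
  20÷6 = 3 each, +1 to first 2
Round 2: Ashgrove=20 Briarlake=25 Dunmere=21 Fernhollow=21 Greywater=10 Juniper=12 → close Briarlake (overflow 15)
  25÷5 = 5 each, +1 to first 0
Round 3: Ashgrove=25 Dunmere=26 Fernhollow=26 Greywater=15 Juniper=17 → close Ashgrove (overflow 17)
  25÷4 = 6 each, +1 to first 1
Round 4: Dunmere=33 Fernhollow=32 Greywater=21 Juniper=23 → close Dunmere (overflow 23)
  33÷3 = 11 each, +1 to first 0
Round 5: Fernhollow=43 Greywater=32 Juniper=34 → close Fernhollow (overflow 30)
  43÷2 = 21 each, +1 to first 1
Round 6: Greywater=54 Juniper=55 → close Juniper (overflow 42)
  55÷1 = 55 each, +1 to first 0

Closure order: Elkhorn, Briarlake, Ashgrove, Dunmere, Fernhollow, Juniper
Last habitat: Greywater with 109 animals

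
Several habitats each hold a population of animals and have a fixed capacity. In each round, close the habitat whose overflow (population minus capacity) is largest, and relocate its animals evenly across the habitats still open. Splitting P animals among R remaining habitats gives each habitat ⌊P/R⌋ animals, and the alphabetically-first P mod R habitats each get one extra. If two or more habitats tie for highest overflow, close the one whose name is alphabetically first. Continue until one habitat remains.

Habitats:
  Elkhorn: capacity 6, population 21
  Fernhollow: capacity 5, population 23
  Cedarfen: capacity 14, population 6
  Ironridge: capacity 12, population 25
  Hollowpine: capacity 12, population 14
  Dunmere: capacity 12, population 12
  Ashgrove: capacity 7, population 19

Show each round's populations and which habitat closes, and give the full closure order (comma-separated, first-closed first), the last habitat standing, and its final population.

Round 1: Ashgrove=19 Cedarfen=6 Dunmere=12 Elkhorn=21 Fernhollow=23 Hollowpine=14 Ironridge=25 → close Fernhollow (overflow 18)
  23÷6 = 3 each, +1 to first 5
Round 2: Ashgrove=23 Cedarfen=10 Dunmere=16 Elkhorn=25 Hollowpine=18 Ironridge=28 → close Elkhorn (overflow 19)
  25÷5 = 5 each, +1 to first 0
Round 3: Ashgrove=28 Cedarfen=15 Dunmere=21 Hollowpine=23 Ironridge=33 → close Ashgrove (overflow 21)
  28÷4 = 7 each, +1 to first 0
Round 4: Cedarfen=22 Dunmere=28 Hollowpine=30 Ironridge=40 → close Ironridge (overflow 28)
  40÷3 = 13 each, +1 to first 1
Round 5: Cedarfen=36 Dunmere=41 Hollowpine=43 → close Hollowpine (overflow 31)
  43÷2 = 21 each, +1 to first 1
Round 6: Cedarfen=58 Dunmere=62 → close Dunmere (overflow 50)
  62÷1 = 62 each, +1 to first 0

Closure order: Fernhollow, Elkhorn, Ashgrove, Ironridge, Hollowpine, Dunmere
Last habitat: Cedarfen with 120 animals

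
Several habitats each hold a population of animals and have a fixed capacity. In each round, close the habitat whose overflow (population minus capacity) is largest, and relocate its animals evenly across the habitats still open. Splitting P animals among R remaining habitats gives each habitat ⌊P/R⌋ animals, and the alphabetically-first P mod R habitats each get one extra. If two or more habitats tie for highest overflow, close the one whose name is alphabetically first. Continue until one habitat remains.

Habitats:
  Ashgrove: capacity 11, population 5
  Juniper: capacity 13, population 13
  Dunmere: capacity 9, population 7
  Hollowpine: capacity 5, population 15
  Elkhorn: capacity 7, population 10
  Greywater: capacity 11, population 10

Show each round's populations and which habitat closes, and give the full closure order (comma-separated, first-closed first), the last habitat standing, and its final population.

Closure order: Hollowpine, Elkhorn, Juniper, Greywater, Dunmere
Last habitat: Ashgrove with 60 animals

Round 1: Ashgrove=5 Dunmere=7 Elkhorn=10 Greywater=10 Hollowpine=15 Juniper=13 → close Hollowpine (overflow 10)
  15÷5 = 3 each, +1 to first 0
Round 2: Ashgrove=8 Dunmere=10 Elkhorn=13 Greywater=13 Juniper=16 → close Elkhorn (overflow 6)
  13÷4 = 3 each, +1 to first 1
Round 3: Ashgrove=12 Dunmere=13 Greywater=16 Juniper=19 → close Juniper (overflow 6)
  19÷3 = 6 each, +1 to first 1
Round 4: Ashgrove=19 Dunmere=19 Greywater=22 → close Greywater (overflow 11)
  22÷2 = 11 each, +1 to first 0
Round 5: Ashgrove=30 Dunmere=30 → close Dunmere (overflow 21)
  30÷1 = 30 each, +1 to first 0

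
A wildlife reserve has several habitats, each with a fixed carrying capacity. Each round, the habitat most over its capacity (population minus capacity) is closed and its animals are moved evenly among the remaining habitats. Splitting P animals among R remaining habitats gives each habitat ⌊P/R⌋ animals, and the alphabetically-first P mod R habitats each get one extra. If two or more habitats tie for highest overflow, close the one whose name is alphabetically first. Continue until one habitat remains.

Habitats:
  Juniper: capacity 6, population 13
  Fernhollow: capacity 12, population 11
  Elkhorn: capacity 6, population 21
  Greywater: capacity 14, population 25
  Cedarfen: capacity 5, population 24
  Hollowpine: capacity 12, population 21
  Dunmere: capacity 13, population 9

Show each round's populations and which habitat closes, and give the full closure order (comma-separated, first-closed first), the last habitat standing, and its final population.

Round 1: Cedarfen=24 Dunmere=9 Elkhorn=21 Fernhollow=11 Greywater=25 Hollowpine=21 Juniper=13 → close Cedarfen (overflow 19)
  24÷6 = 4 each, +1 to first 0
Round 2: Dunmere=13 Elkhorn=25 Fernhollow=15 Greywater=29 Hollowpine=25 Juniper=17 → close Elkhorn (overflow 19)
  25÷5 = 5 each, +1 to first 0
Round 3: Dunmere=18 Fernhollow=20 Greywater=34 Hollowpine=30 Juniper=22 → close Greywater (overflow 20)
  34÷4 = 8 each, +1 to first 2
Round 4: Dunmere=27 Fernhollow=29 Hollowpine=38 Juniper=30 → close Hollowpine (overflow 26)
  38÷3 = 12 each, +1 to first 2
Round 5: Dunmere=40 Fernhollow=42 Juniper=42 → close Juniper (overflow 36)
  42÷2 = 21 each, +1 to first 0
Round 6: Dunmere=61 Fernhollow=63 → close Fernhollow (overflow 51)
  63÷1 = 63 each, +1 to first 0

Closure order: Cedarfen, Elkhorn, Greywater, Hollowpine, Juniper, Fernhollow
Last habitat: Dunmere with 124 animals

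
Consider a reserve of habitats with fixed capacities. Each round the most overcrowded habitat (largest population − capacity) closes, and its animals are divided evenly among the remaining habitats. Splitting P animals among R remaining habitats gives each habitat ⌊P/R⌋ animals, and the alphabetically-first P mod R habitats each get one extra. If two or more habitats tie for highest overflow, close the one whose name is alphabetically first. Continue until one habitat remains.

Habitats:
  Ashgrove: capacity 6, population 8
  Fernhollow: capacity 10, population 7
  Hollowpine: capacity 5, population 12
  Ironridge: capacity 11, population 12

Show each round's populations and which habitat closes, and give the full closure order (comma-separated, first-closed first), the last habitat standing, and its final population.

Round 1: Ashgrove=8 Fernhollow=7 Hollowpine=12 Ironridge=12 → close Hollowpine (overflow 7)
  12÷3 = 4 each, +1 to first 0
Round 2: Ashgrove=12 Fernhollow=11 Ironridge=16 → close Ashgrove (overflow 6)
  12÷2 = 6 each, +1 to first 0
Round 3: Fernhollow=17 Ironridge=22 → close Ironridge (overflow 11)
  22÷1 = 22 each, +1 to first 0

Closure order: Hollowpine, Ashgrove, Ironridge
Last habitat: Fernhollow with 39 animals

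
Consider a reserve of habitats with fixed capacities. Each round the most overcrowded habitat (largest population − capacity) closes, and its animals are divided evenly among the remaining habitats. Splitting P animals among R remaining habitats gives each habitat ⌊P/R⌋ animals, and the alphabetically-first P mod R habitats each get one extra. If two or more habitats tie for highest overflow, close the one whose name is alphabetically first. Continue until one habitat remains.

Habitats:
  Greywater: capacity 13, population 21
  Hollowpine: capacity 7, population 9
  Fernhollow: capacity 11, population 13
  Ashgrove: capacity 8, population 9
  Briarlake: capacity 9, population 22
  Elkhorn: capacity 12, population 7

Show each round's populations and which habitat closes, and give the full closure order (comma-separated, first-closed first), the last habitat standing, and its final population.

Closure order: Briarlake, Greywater, Ashgrove, Fernhollow, Hollowpine
Last habitat: Elkhorn with 81 animals

Round 1: Ashgrove=9 Briarlake=22 Elkhorn=7 Fernhollow=13 Greywater=21 Hollowpine=9 → close Briarlake (overflow 13)
  22÷5 = 4 each, +1 to first 2
Round 2: Ashgrove=14 Elkhorn=12 Fernhollow=17 Greywater=25 Hollowpine=13 → close Greywater (overflow 12)
  25÷4 = 6 each, +1 to first 1
Round 3: Ashgrove=21 Elkhorn=18 Fernhollow=23 Hollowpine=19 → close Ashgrove (overflow 13)
  21÷3 = 7 each, +1 to first 0
Round 4: Elkhorn=25 Fernhollow=30 Hollowpine=26 → close Fernhollow (overflow 19)
  30÷2 = 15 each, +1 to first 0
Round 5: Elkhorn=40 Hollowpine=41 → close Hollowpine (overflow 34)
  41÷1 = 41 each, +1 to first 0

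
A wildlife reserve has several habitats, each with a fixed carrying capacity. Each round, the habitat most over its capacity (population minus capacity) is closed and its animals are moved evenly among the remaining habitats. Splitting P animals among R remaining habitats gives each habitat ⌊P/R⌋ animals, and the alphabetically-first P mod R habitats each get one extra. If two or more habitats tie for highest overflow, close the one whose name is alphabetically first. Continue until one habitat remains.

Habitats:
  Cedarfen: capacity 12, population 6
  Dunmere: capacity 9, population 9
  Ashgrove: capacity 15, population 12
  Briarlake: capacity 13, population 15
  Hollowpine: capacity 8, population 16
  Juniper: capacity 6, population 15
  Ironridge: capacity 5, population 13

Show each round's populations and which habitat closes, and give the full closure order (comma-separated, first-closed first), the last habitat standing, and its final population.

Round 1: Ashgrove=12 Briarlake=15 Cedarfen=6 Dunmere=9 Hollowpine=16 Ironridge=13 Juniper=15 → close Juniper (overflow 9)
  15÷6 = 2 each, +1 to first 3
Round 2: Ashgrove=15 Briarlake=18 Cedarfen=9 Dunmere=11 Hollowpine=18 Ironridge=15 → close Hollowpine (overflow 10)
  18÷5 = 3 each, +1 to first 3
Round 3: Ashgrove=19 Briarlake=22 Cedarfen=13 Dunmere=14 Ironridge=18 → close Ironridge (overflow 13)
  18÷4 = 4 each, +1 to first 2
Round 4: Ashgrove=24 Briarlake=27 Cedarfen=17 Dunmere=18 → close Briarlake (overflow 14)
  27÷3 = 9 each, +1 to first 0
Round 5: Ashgrove=33 Cedarfen=26 Dunmere=27 → close Ashgrove (overflow 18)
  33÷2 = 16 each, +1 to first 1
Round 6: Cedarfen=43 Dunmere=43 → close Dunmere (overflow 34)
  43÷1 = 43 each, +1 to first 0

Closure order: Juniper, Hollowpine, Ironridge, Briarlake, Ashgrove, Dunmere
Last habitat: Cedarfen with 86 animals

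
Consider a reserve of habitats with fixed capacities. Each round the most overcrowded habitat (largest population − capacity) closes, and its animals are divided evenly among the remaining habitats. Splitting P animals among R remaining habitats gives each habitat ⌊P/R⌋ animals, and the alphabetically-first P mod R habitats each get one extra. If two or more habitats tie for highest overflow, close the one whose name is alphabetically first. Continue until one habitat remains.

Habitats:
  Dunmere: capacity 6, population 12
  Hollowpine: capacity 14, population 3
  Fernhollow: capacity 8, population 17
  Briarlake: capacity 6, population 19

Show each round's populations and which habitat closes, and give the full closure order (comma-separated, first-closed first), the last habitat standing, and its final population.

Closure order: Briarlake, Fernhollow, Dunmere
Last habitat: Hollowpine with 51 animals

Round 1: Briarlake=19 Dunmere=12 Fernhollow=17 Hollowpine=3 → close Briarlake (overflow 13)
  19÷3 = 6 each, +1 to first 1
Round 2: Dunmere=19 Fernhollow=23 Hollowpine=9 → close Fernhollow (overflow 15)
  23÷2 = 11 each, +1 to first 1
Round 3: Dunmere=31 Hollowpine=20 → close Dunmere (overflow 25)
  31÷1 = 31 each, +1 to first 0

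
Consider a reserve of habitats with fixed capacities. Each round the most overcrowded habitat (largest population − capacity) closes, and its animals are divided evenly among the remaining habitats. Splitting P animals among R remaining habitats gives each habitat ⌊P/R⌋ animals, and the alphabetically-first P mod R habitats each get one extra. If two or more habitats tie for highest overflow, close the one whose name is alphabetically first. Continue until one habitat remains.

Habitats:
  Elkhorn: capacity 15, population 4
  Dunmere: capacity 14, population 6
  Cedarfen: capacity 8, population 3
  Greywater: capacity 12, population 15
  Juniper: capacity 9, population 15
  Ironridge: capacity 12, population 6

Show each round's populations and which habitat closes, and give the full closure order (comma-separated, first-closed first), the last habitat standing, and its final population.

Closure order: Juniper, Greywater, Cedarfen, Dunmere, Ironridge
Last habitat: Elkhorn with 49 animals

Round 1: Cedarfen=3 Dunmere=6 Elkhorn=4 Greywater=15 Ironridge=6 Juniper=15 → close Juniper (overflow 6)
  15÷5 = 3 each, +1 to first 0
Round 2: Cedarfen=6 Dunmere=9 Elkhorn=7 Greywater=18 Ironridge=9 → close Greywater (overflow 6)
  18÷4 = 4 each, +1 to first 2
Round 3: Cedarfen=11 Dunmere=14 Elkhorn=11 Ironridge=13 → close Cedarfen (overflow 3)
  11÷3 = 3 each, +1 to first 2
Round 4: Dunmere=18 Elkhorn=15 Ironridge=16 → close Dunmere (overflow 4)
  18÷2 = 9 each, +1 to first 0
Round 5: Elkhorn=24 Ironridge=25 → close Ironridge (overflow 13)
  25÷1 = 25 each, +1 to first 0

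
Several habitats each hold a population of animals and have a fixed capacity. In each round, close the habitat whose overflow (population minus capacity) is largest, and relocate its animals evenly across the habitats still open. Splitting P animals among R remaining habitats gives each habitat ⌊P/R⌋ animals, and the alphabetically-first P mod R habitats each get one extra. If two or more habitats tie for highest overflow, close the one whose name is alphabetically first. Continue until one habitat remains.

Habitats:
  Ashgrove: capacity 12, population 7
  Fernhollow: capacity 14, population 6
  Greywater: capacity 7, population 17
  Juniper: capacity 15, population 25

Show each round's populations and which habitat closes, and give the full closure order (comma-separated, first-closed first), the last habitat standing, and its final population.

Round 1: Ashgrove=7 Fernhollow=6 Greywater=17 Juniper=25 → close Greywater (overflow 10)
  17÷3 = 5 each, +1 to first 2
Round 2: Ashgrove=13 Fernhollow=12 Juniper=30 → close Juniper (overflow 15)
  30÷2 = 15 each, +1 to first 0
Round 3: Ashgrove=28 Fernhollow=27 → close Ashgrove (overflow 16)
  28÷1 = 28 each, +1 to first 0

Closure order: Greywater, Juniper, Ashgrove
Last habitat: Fernhollow with 55 animals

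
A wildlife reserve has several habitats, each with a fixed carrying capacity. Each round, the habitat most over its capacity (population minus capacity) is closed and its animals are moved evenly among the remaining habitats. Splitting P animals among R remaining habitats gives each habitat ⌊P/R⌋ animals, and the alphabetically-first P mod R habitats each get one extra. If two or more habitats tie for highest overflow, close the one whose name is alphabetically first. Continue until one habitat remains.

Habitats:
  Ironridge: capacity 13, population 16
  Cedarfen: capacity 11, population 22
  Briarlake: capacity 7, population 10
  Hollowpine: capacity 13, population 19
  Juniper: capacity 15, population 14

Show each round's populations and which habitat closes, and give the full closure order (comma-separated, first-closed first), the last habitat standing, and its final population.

Round 1: Briarlake=10 Cedarfen=22 Hollowpine=19 Ironridge=16 Juniper=14 → close Cedarfen (overflow 11)
  22÷4 = 5 each, +1 to first 2
Round 2: Briarlake=16 Hollowpine=25 Ironridge=21 Juniper=19 → close Hollowpine (overflow 12)
  25÷3 = 8 each, +1 to first 1
Round 3: Briarlake=25 Ironridge=29 Juniper=27 → close Briarlake (overflow 18)
  25÷2 = 12 each, +1 to first 1
Round 4: Ironridge=42 Juniper=39 → close Ironridge (overflow 29)
  42÷1 = 42 each, +1 to first 0

Closure order: Cedarfen, Hollowpine, Briarlake, Ironridge
Last habitat: Juniper with 81 animals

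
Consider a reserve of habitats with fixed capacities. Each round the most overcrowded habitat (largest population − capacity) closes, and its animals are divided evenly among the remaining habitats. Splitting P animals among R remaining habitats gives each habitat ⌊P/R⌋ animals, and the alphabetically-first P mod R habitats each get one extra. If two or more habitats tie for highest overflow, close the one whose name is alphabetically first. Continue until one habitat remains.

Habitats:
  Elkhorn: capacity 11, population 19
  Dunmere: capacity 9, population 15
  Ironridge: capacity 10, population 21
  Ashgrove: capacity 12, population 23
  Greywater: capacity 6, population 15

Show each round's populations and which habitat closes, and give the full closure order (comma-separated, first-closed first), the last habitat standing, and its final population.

Round 1: Ashgrove=23 Dunmere=15 Elkhorn=19 Greywater=15 Ironridge=21 → close Ashgrove (overflow 11)
  23÷4 = 5 each, +1 to first 3
Round 2: Dunmere=21 Elkhorn=25 Greywater=21 Ironridge=26 → close Ironridge (overflow 16)
  26÷3 = 8 each, +1 to first 2
Round 3: Dunmere=30 Elkhorn=34 Greywater=29 → close Elkhorn (overflow 23)
  34÷2 = 17 each, +1 to first 0
Round 4: Dunmere=47 Greywater=46 → close Greywater (overflow 40)
  46÷1 = 46 each, +1 to first 0

Closure order: Ashgrove, Ironridge, Elkhorn, Greywater
Last habitat: Dunmere with 93 animals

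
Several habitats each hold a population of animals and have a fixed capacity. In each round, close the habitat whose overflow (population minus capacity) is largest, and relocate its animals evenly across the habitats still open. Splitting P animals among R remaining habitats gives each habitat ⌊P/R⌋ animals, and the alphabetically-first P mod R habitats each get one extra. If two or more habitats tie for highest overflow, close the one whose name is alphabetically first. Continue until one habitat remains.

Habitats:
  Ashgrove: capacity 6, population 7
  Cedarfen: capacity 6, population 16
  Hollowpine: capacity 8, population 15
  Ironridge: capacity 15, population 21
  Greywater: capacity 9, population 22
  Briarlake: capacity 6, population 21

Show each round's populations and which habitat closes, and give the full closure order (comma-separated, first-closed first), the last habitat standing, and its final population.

Closure order: Briarlake, Greywater, Cedarfen, Hollowpine, Ironridge
Last habitat: Ashgrove with 102 animals

Round 1: Ashgrove=7 Briarlake=21 Cedarfen=16 Greywater=22 Hollowpine=15 Ironridge=21 → close Briarlake (overflow 15)
  21÷5 = 4 each, +1 to first 1
Round 2: Ashgrove=12 Cedarfen=20 Greywater=26 Hollowpine=19 Ironridge=25 → close Greywater (overflow 17)
  26÷4 = 6 each, +1 to first 2
Round 3: Ashgrove=19 Cedarfen=27 Hollowpine=25 Ironridge=31 → close Cedarfen (overflow 21)
  27÷3 = 9 each, +1 to first 0
Round 4: Ashgrove=28 Hollowpine=34 Ironridge=40 → close Hollowpine (overflow 26)
  34÷2 = 17 each, +1 to first 0
Round 5: Ashgrove=45 Ironridge=57 → close Ironridge (overflow 42)
  57÷1 = 57 each, +1 to first 0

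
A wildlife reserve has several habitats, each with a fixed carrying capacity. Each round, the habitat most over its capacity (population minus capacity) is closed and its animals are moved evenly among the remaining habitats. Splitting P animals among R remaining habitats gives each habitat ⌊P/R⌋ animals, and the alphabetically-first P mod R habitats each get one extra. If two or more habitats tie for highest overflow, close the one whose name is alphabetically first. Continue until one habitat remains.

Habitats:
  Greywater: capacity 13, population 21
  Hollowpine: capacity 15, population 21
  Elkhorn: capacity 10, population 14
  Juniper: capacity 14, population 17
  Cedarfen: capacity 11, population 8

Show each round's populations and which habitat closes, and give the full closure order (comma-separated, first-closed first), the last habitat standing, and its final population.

Round 1: Cedarfen=8 Elkhorn=14 Greywater=21 Hollowpine=21 Juniper=17 → close Greywater (overflow 8)
  21÷4 = 5 each, +1 to first 1
Round 2: Cedarfen=14 Elkhorn=19 Hollowpine=26 Juniper=22 → close Hollowpine (overflow 11)
  26÷3 = 8 each, +1 to first 2
Round 3: Cedarfen=23 Elkhorn=28 Juniper=30 → close Elkhorn (overflow 18)
  28÷2 = 14 each, +1 to first 0
Round 4: Cedarfen=37 Juniper=44 → close Juniper (overflow 30)
  44÷1 = 44 each, +1 to first 0

Closure order: Greywater, Hollowpine, Elkhorn, Juniper
Last habitat: Cedarfen with 81 animals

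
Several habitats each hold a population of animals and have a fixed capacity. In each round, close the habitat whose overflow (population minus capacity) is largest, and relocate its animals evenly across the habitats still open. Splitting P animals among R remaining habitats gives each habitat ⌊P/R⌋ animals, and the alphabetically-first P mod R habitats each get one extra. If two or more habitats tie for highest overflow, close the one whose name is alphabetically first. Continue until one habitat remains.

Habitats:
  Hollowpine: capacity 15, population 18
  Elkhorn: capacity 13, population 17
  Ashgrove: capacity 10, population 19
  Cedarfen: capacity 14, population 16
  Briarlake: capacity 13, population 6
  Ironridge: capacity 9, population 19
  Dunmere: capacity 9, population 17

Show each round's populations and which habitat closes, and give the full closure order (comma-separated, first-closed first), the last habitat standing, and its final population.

Closure order: Ironridge, Ashgrove, Dunmere, Elkhorn, Cedarfen, Hollowpine
Last habitat: Briarlake with 112 animals

Round 1: Ashgrove=19 Briarlake=6 Cedarfen=16 Dunmere=17 Elkhorn=17 Hollowpine=18 Ironridge=19 → close Ironridge (overflow 10)
  19÷6 = 3 each, +1 to first 1
Round 2: Ashgrove=23 Briarlake=9 Cedarfen=19 Dunmere=20 Elkhorn=20 Hollowpine=21 → close Ashgrove (overflow 13)
  23÷5 = 4 each, +1 to first 3
Round 3: Briarlake=14 Cedarfen=24 Dunmere=25 Elkhorn=24 Hollowpine=25 → close Dunmere (overflow 16)
  25÷4 = 6 each, +1 to first 1
Round 4: Briarlake=21 Cedarfen=30 Elkhorn=30 Hollowpine=31 → close Elkhorn (overflow 17)
  30÷3 = 10 each, +1 to first 0
Round 5: Briarlake=31 Cedarfen=40 Hollowpine=41 → close Cedarfen (overflow 26)
  40÷2 = 20 each, +1 to first 0
Round 6: Briarlake=51 Hollowpine=61 → close Hollowpine (overflow 46)
  61÷1 = 61 each, +1 to first 0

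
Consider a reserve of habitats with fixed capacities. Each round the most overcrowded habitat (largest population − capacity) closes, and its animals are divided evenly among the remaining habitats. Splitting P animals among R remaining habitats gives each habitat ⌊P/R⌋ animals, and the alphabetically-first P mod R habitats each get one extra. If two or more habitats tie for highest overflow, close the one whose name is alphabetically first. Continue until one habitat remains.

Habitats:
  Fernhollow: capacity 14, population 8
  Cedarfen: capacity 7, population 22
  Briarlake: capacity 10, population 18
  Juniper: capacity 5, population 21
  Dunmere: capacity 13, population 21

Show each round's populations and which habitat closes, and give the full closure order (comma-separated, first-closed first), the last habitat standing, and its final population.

Closure order: Juniper, Cedarfen, Briarlake, Dunmere
Last habitat: Fernhollow with 90 animals

Round 1: Briarlake=18 Cedarfen=22 Dunmere=21 Fernhollow=8 Juniper=21 → close Juniper (overflow 16)
  21÷4 = 5 each, +1 to first 1
Round 2: Briarlake=24 Cedarfen=27 Dunmere=26 Fernhollow=13 → close Cedarfen (overflow 20)
  27÷3 = 9 each, +1 to first 0
Round 3: Briarlake=33 Dunmere=35 Fernhollow=22 → close Briarlake (overflow 23)
  33÷2 = 16 each, +1 to first 1
Round 4: Dunmere=52 Fernhollow=38 → close Dunmere (overflow 39)
  52÷1 = 52 each, +1 to first 0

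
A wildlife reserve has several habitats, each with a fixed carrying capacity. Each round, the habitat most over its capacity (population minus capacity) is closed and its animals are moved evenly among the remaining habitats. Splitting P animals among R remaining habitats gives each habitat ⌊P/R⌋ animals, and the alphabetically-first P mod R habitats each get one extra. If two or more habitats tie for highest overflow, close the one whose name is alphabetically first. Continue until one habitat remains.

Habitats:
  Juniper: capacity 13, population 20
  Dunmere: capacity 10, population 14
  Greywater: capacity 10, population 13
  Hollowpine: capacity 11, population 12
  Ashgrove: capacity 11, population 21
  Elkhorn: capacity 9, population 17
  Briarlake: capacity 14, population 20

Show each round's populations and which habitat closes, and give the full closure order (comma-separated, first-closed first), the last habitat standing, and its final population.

Round 1: Ashgrove=21 Briarlake=20 Dunmere=14 Elkhorn=17 Greywater=13 Hollowpine=12 Juniper=20 → close Ashgrove (overflow 10)
  21÷6 = 3 each, +1 to first 3
Round 2: Briarlake=24 Dunmere=18 Elkhorn=21 Greywater=16 Hollowpine=15 Juniper=23 → close Elkhorn (overflow 12)
  21÷5 = 4 each, +1 to first 1
Round 3: Briarlake=29 Dunmere=22 Greywater=20 Hollowpine=19 Juniper=27 → close Briarlake (overflow 15)
  29÷4 = 7 each, +1 to first 1
Round 4: Dunmere=30 Greywater=27 Hollowpine=26 Juniper=34 → close Juniper (overflow 21)
  34÷3 = 11 each, +1 to first 1
Round 5: Dunmere=42 Greywater=38 Hollowpine=37 → close Dunmere (overflow 32)
  42÷2 = 21 each, +1 to first 0
Round 6: Greywater=59 Hollowpine=58 → close Greywater (overflow 49)
  59÷1 = 59 each, +1 to first 0

Closure order: Ashgrove, Elkhorn, Briarlake, Juniper, Dunmere, Greywater
Last habitat: Hollowpine with 117 animals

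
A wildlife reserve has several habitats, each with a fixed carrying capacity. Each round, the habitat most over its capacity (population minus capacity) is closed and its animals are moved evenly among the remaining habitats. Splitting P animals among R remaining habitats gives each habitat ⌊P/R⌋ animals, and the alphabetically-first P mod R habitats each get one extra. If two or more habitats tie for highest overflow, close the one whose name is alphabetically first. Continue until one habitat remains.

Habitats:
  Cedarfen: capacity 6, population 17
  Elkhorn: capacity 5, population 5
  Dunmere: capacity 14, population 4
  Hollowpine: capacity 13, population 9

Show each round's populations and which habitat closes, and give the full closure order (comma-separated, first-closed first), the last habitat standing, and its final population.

Round 1: Cedarfen=17 Dunmere=4 Elkhorn=5 Hollowpine=9 → close Cedarfen (overflow 11)
  17÷3 = 5 each, +1 to first 2
Round 2: Dunmere=10 Elkhorn=11 Hollowpine=14 → close Elkhorn (overflow 6)
  11÷2 = 5 each, +1 to first 1
Round 3: Dunmere=16 Hollowpine=19 → close Hollowpine (overflow 6)
  19÷1 = 19 each, +1 to first 0

Closure order: Cedarfen, Elkhorn, Hollowpine
Last habitat: Dunmere with 35 animals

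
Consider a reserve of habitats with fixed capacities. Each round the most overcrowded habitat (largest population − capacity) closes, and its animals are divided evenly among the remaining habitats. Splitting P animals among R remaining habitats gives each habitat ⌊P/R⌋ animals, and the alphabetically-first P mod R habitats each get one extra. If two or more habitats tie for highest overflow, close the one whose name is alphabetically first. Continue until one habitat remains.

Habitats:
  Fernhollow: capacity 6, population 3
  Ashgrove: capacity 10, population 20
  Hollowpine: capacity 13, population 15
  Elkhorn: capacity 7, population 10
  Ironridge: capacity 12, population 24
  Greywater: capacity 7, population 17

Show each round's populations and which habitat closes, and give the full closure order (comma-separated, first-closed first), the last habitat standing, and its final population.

Round 1: Ashgrove=20 Elkhorn=10 Fernhollow=3 Greywater=17 Hollowpine=15 Ironridge=24 → close Ironridge (overflow 12)
  24÷5 = 4 each, +1 to first 4
Round 2: Ashgrove=25 Elkhorn=15 Fernhollow=8 Greywater=22 Hollowpine=19 → close Ashgrove (overflow 15)
  25÷4 = 6 each, +1 to first 1
Round 3: Elkhorn=22 Fernhollow=14 Greywater=28 Hollowpine=25 → close Greywater (overflow 21)
  28÷3 = 9 each, +1 to first 1
Round 4: Elkhorn=32 Fernhollow=23 Hollowpine=34 → close Elkhorn (overflow 25)
  32÷2 = 16 each, +1 to first 0
Round 5: Fernhollow=39 Hollowpine=50 → close Hollowpine (overflow 37)
  50÷1 = 50 each, +1 to first 0

Closure order: Ironridge, Ashgrove, Greywater, Elkhorn, Hollowpine
Last habitat: Fernhollow with 89 animals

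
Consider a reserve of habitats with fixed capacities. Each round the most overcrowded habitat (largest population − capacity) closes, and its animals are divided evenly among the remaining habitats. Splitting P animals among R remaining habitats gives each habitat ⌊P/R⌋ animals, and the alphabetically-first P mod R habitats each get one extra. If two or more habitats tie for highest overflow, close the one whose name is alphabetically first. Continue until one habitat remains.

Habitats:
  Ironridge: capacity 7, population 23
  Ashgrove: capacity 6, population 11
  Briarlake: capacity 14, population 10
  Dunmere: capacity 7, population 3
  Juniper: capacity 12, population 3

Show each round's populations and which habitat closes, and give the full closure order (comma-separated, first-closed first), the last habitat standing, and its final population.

Round 1: Ashgrove=11 Briarlake=10 Dunmere=3 Ironridge=23 Juniper=3 → close Ironridge (overflow 16)
  23÷4 = 5 each, +1 to first 3
Round 2: Ashgrove=17 Briarlake=16 Dunmere=9 Juniper=8 → close Ashgrove (overflow 11)
  17÷3 = 5 each, +1 to first 2
Round 3: Briarlake=22 Dunmere=15 Juniper=13 → close Briarlake (overflow 8)
  22÷2 = 11 each, +1 to first 0
Round 4: Dunmere=26 Juniper=24 → close Dunmere (overflow 19)
  26÷1 = 26 each, +1 to first 0

Closure order: Ironridge, Ashgrove, Briarlake, Dunmere
Last habitat: Juniper with 50 animals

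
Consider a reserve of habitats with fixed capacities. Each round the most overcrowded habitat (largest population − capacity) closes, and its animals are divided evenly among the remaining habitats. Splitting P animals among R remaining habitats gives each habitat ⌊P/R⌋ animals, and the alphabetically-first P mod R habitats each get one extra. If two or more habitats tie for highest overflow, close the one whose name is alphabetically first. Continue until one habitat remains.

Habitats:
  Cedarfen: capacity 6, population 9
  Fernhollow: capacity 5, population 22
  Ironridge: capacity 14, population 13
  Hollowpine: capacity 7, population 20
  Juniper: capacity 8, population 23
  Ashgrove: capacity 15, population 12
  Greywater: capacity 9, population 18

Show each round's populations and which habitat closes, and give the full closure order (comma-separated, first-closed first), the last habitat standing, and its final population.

Round 1: Ashgrove=12 Cedarfen=9 Fernhollow=22 Greywater=18 Hollowpine=20 Ironridge=13 Juniper=23 → close Fernhollow (overflow 17)
  22÷6 = 3 each, +1 to first 4
Round 2: Ashgrove=16 Cedarfen=13 Greywater=22 Hollowpine=24 Ironridge=16 Juniper=26 → close Juniper (overflow 18)
  26÷5 = 5 each, +1 to first 1
Round 3: Ashgrove=22 Cedarfen=18 Greywater=27 Hollowpine=29 Ironridge=21 → close Hollowpine (overflow 22)
  29÷4 = 7 each, +1 to first 1
Round 4: Ashgrove=30 Cedarfen=25 Greywater=34 Ironridge=28 → close Greywater (overflow 25)
  34÷3 = 11 each, +1 to first 1
Round 5: Ashgrove=42 Cedarfen=36 Ironridge=39 → close Cedarfen (overflow 30)
  36÷2 = 18 each, +1 to first 0
Round 6: Ashgrove=60 Ironridge=57 → close Ashgrove (overflow 45)
  60÷1 = 60 each, +1 to first 0

Closure order: Fernhollow, Juniper, Hollowpine, Greywater, Cedarfen, Ashgrove
Last habitat: Ironridge with 117 animals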